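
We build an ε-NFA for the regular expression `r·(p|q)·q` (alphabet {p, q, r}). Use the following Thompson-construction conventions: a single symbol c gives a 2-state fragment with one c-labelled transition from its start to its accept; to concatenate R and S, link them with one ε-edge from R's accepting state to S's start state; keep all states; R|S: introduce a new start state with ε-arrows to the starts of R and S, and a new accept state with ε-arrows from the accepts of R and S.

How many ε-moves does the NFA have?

6

Recursing over subexpressions:
Each of the 4 symbol leaves contributes 0 ε-transitions.
  p|q = 4 ε-transitions
  r·(p|q)·q = 6 ε-transitions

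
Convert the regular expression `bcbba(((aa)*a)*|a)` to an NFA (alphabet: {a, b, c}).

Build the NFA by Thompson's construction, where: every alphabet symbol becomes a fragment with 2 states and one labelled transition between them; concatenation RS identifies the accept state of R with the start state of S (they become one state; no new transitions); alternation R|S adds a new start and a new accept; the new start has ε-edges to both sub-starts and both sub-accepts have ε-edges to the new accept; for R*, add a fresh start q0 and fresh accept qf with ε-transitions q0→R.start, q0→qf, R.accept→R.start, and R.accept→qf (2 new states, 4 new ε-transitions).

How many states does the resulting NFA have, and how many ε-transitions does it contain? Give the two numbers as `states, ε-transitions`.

Building bottom-up:
Each of the 9 symbol leaves contributes 2 states and 0 ε-transitions.
  aa — 3 states, 0 ε-transitions
  (aa)* — 5 states, 4 ε-transitions
  (aa)*a — 6 states, 4 ε-transitions
  ((aa)*a)* — 8 states, 8 ε-transitions
  ((aa)*a)*|a — 12 states, 12 ε-transitions
  bcbba(((aa)*a)*|a) — 17 states, 12 ε-transitions

17, 12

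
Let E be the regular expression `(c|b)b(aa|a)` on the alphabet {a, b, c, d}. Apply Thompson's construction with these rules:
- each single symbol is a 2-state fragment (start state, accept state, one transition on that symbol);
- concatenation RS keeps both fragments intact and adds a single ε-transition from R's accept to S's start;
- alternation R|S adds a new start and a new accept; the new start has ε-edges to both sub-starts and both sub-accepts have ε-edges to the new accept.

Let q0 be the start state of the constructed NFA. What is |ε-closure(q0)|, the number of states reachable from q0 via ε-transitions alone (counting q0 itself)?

Let C(F) = |ε-closure(F.start)| within fragment F, and note whether F accepts ε. Symbol fragments have C = 1 and do not accept ε. Then:
  c|b → |closure| = 1 + 1 + 1 = 3 (the new accept is not ε-reachable since no branch accepts ε)
  aa → same as the first factor's closure: |closure| = 1
  aa|a → |closure| = 1 + 1 + 1 = 3 (the new accept is not ε-reachable since no branch accepts ε)
  (c|b)b(aa|a) → same as the first factor's closure: |closure| = 3

3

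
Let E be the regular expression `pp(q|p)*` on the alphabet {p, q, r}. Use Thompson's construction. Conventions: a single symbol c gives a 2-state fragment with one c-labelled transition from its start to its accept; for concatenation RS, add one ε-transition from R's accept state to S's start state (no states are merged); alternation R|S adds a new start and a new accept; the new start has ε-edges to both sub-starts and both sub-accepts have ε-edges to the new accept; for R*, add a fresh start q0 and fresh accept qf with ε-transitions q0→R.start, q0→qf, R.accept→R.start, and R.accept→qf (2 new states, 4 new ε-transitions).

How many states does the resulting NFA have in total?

By structural recursion:
Each of the 4 symbol leaves contributes a 2-state fragment.
  q|p — 6 states
  (q|p)* — 8 states
  pp(q|p)* — 12 states

12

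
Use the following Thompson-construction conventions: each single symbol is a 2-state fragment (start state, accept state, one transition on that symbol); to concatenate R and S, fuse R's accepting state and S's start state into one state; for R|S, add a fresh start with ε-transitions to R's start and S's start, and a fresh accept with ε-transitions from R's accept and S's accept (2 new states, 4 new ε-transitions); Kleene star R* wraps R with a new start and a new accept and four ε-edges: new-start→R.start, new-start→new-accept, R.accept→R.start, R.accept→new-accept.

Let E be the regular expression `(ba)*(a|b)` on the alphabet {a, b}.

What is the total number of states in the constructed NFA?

10

By structural recursion:
Each of the 4 symbol leaves contributes a 2-state fragment.
  ba : 3 states
  (ba)* : 5 states
  a|b : 6 states
  (ba)*(a|b) : 10 states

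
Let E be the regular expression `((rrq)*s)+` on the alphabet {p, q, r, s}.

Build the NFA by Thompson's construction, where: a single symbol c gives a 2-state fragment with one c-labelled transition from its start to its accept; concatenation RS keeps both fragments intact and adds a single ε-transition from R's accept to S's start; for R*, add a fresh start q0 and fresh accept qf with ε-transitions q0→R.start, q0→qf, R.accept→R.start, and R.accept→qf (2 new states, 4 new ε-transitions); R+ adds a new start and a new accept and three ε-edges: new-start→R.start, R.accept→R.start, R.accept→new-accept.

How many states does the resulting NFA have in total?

Per subexpression:
Each of the 4 symbol leaves contributes a 2-state fragment.
  rrq — 6 states
  (rrq)* — 8 states
  (rrq)*s — 10 states
  ((rrq)*s)+ — 12 states

12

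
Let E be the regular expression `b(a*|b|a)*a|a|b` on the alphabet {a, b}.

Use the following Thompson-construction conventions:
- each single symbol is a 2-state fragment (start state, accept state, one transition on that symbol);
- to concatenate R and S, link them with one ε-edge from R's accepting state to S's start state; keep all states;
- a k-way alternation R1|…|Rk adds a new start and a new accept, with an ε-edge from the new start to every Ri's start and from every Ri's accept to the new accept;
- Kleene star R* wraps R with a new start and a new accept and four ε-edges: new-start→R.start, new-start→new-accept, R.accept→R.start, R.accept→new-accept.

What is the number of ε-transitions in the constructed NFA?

22

Recursing over subexpressions:
Each of the 7 symbol leaves contributes 0 ε-transitions.
  a* — 4 ε-transitions
  a*|b|a — 10 ε-transitions
  (a*|b|a)* — 14 ε-transitions
  b(a*|b|a)*a — 16 ε-transitions
  b(a*|b|a)*a|a|b — 22 ε-transitions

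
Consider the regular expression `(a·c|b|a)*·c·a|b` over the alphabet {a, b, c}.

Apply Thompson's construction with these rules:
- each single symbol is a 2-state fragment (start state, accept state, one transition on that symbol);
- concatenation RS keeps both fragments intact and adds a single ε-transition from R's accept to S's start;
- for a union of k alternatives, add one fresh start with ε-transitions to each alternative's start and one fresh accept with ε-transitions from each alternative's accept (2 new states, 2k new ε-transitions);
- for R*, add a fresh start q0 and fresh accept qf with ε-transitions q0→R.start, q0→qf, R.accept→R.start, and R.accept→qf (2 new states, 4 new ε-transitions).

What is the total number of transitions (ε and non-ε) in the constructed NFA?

Recursing over subexpressions:
Each of the 7 symbol leaves contributes 1 transition (1 symbol, 0 ε).
  a·c = 3 transitions (2 symbol, 1 ε)
  a·c|b|a = 11 transitions (4 symbol, 7 ε)
  (a·c|b|a)* = 15 transitions (4 symbol, 11 ε)
  (a·c|b|a)*·c·a = 19 transitions (6 symbol, 13 ε)
  (a·c|b|a)*·c·a|b = 24 transitions (7 symbol, 17 ε)

24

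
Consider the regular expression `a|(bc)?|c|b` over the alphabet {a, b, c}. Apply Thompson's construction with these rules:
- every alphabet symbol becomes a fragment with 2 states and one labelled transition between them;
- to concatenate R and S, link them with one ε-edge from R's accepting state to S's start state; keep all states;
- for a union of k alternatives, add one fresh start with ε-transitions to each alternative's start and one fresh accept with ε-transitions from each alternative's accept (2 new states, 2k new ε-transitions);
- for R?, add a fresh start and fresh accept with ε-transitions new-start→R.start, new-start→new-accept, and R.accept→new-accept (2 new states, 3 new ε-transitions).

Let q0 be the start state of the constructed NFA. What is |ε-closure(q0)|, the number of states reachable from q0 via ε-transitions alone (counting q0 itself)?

Work bottom-up. For each fragment F, track |ε-closure(F.start)| and whether F's accept lies in that closure (i.e. whether F accepts ε). A single-symbol fragment has closure size 1 and does not accept ε.
  bc → C equals the left operand's closure size = 1 (its accept is not ε-reachable, so the closure stops there)
  (bc)? → new start has ε-edges to the inner start and to the new accept, so C = 2 + 1 = 3
  a|(bc)?|c|b → new start ε-reaches every alternative's start; at least one alternative accepts ε, so the union's new accept is reached too: C = 1 + 1 + 3 + 1 + 1 + 1 = 8

8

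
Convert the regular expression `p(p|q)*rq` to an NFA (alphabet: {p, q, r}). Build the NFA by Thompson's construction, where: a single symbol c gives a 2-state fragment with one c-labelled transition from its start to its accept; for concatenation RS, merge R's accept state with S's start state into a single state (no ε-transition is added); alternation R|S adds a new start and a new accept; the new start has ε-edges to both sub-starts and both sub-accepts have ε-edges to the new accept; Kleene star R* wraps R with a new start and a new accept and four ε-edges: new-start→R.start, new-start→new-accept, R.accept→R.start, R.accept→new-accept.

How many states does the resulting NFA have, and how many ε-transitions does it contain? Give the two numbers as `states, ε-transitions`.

11, 8

Per subexpression:
Each of the 5 symbol leaves contributes 2 states and 0 ε-transitions.
  p|q : 6 states, 4 ε-transitions
  (p|q)* : 8 states, 8 ε-transitions
  p(p|q)*rq : 11 states, 8 ε-transitions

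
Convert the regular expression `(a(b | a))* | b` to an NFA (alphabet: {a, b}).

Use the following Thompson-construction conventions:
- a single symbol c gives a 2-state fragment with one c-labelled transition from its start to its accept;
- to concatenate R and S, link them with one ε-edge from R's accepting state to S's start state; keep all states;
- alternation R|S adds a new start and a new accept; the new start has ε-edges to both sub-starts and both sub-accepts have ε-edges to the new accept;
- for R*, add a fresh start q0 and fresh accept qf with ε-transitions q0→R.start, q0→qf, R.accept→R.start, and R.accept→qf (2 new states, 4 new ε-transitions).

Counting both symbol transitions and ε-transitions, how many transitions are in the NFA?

17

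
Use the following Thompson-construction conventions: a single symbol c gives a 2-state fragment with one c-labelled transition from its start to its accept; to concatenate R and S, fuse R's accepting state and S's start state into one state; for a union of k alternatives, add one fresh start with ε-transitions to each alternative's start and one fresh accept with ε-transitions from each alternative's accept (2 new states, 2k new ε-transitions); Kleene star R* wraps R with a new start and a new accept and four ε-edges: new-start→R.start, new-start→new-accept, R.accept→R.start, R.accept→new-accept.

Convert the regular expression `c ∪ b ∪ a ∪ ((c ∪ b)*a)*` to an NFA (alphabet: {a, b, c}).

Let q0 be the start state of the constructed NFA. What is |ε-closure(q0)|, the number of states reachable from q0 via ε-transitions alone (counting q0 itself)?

Compute the ε-closure size of each fragment's start state recursively; a symbol fragment's start has no outgoing ε-edge, so its closure is just itself (size 1).
  c ∪ b → |closure| = 1 + 1 + 1 = 3 (the new accept is not ε-reachable since no branch accepts ε)
  (c ∪ b)* → the star's fresh start ε-reaches both the body's start and the fresh accept: |closure| = 2 + 3 = 5
  (c ∪ b)*a → |closure| = 5 + (1−1) = 5 (closure spills across the concat boundary because the left factor accepts ε)
  ((c ∪ b)*a)* → new start has ε-edges to the inner start and to the new accept, so |closure| = 2 + 5 = 7
  c ∪ b ∪ a ∪ ((c ∪ b)*a)* → new start ε-reaches every alternative's start; at least one alternative accepts ε, so the union's new accept is reached too: |closure| = 1 + 1 + 1 + 1 + 7 + 1 = 12

12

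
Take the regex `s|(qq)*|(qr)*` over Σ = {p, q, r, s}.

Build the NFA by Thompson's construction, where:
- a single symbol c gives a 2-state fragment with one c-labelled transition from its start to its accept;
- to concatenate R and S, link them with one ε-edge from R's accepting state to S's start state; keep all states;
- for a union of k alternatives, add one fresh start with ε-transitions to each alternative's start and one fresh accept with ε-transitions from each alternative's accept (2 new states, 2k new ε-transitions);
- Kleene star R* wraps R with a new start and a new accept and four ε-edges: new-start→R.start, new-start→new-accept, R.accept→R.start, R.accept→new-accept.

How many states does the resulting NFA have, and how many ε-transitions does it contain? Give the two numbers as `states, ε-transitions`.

16, 16

Recursing over subexpressions:
Each of the 5 symbol leaves contributes 2 states and 0 ε-transitions.
  qq — 4 states, 1 ε-transition
  (qq)* — 6 states, 5 ε-transitions
  qr — 4 states, 1 ε-transition
  (qr)* — 6 states, 5 ε-transitions
  s|(qq)*|(qr)* — 16 states, 16 ε-transitions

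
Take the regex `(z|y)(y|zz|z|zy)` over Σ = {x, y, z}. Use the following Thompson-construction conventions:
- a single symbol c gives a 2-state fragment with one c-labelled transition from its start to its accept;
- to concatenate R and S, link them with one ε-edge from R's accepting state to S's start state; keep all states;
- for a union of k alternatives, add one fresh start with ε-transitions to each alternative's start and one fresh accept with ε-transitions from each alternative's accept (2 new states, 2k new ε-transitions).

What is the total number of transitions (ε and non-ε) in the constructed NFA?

Per subexpression:
Each of the 8 symbol leaves contributes 1 transition (1 symbol, 0 ε).
  z|y → 6 transitions (2 symbol, 4 ε)
  zz → 3 transitions (2 symbol, 1 ε)
  zy → 3 transitions (2 symbol, 1 ε)
  y|zz|z|zy → 16 transitions (6 symbol, 10 ε)
  (z|y)(y|zz|z|zy) → 23 transitions (8 symbol, 15 ε)

23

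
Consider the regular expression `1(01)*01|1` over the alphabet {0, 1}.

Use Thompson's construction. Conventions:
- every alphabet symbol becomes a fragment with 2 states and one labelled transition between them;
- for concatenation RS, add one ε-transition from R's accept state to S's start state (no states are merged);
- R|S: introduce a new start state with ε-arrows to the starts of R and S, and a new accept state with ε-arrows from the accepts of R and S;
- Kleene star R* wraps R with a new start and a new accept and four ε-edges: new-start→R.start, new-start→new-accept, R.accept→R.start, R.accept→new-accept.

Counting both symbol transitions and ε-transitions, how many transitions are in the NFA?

18

Building bottom-up:
Each of the 6 symbol leaves contributes 1 transition (1 symbol, 0 ε).
  01 : 3 transitions (2 symbol, 1 ε)
  (01)* : 7 transitions (2 symbol, 5 ε)
  1(01)*01 : 13 transitions (5 symbol, 8 ε)
  1(01)*01|1 : 18 transitions (6 symbol, 12 ε)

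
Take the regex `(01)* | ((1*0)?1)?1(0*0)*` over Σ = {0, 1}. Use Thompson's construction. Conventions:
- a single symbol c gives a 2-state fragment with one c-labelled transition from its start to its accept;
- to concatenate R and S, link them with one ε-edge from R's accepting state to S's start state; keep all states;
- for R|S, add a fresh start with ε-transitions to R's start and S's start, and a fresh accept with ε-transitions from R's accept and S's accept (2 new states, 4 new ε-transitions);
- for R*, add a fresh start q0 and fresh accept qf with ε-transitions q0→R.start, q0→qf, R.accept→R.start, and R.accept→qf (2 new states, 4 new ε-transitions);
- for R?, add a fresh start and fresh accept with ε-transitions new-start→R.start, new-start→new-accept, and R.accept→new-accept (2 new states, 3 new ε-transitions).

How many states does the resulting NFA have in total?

30

Per subexpression:
Each of the 8 symbol leaves contributes a 2-state fragment.
  01 — 4 states
  (01)* — 6 states
  1* — 4 states
  1*0 — 6 states
  (1*0)? — 8 states
  (1*0)?1 — 10 states
  ((1*0)?1)? — 12 states
  0* — 4 states
  0*0 — 6 states
  (0*0)* — 8 states
  ((1*0)?1)?1(0*0)* — 22 states
  (01)* | ((1*0)?1)?1(0*0)* — 30 states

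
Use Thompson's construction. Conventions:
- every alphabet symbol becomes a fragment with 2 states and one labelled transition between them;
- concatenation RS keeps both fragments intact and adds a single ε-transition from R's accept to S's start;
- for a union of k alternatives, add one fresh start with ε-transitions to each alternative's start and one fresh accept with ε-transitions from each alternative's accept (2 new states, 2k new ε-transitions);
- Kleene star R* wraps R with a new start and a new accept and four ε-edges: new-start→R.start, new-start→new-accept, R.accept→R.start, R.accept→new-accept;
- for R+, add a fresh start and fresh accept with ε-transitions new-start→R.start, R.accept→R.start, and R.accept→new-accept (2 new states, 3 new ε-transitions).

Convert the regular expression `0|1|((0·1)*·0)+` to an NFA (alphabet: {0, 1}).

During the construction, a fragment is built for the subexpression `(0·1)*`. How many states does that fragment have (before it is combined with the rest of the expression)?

Fragment for `(0·1)*`:
Each of the 2 symbol leaves contributes a 2-state fragment.
  0·1 — 4 states
  (0·1)* — 6 states

6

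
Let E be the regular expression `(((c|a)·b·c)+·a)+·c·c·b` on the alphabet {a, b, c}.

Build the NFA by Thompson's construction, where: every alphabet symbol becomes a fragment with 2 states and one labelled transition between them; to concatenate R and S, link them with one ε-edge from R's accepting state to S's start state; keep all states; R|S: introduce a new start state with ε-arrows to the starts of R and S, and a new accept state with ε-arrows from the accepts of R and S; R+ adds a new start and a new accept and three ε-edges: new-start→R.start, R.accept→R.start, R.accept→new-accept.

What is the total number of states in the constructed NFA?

By structural recursion:
Each of the 8 symbol leaves contributes a 2-state fragment.
  c|a : 6 states
  (c|a)·b·c : 10 states
  ((c|a)·b·c)+ : 12 states
  ((c|a)·b·c)+·a : 14 states
  (((c|a)·b·c)+·a)+ : 16 states
  (((c|a)·b·c)+·a)+·c·c·b : 22 states

22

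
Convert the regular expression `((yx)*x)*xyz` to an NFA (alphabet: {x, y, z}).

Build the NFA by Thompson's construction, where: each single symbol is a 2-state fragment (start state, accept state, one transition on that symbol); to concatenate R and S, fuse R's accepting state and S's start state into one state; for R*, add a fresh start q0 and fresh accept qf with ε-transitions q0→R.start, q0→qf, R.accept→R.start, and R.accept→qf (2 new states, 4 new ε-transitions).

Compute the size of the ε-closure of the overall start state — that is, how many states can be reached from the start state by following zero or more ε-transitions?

5

Compute the ε-closure size of each fragment's start state recursively; a symbol fragment's start has no outgoing ε-edge, so its closure is just itself (size 1).
  yx — same as the first factor's closure: |closure| = 1
  (yx)* — the star's fresh start ε-reaches both the body's start and the fresh accept: |closure| = 2 + 1 = 3
  (yx)*x — the left operand accepts ε, so the closure extends into the next operand (the shared merged state is already counted); |closure| = 3 + (1−1) = 3
  ((yx)*x)* — new start has ε-edges to the inner start and to the new accept, so |closure| = 2 + 3 = 5
  ((yx)*x)*xyz — the left operand accepts ε, so the closure extends into the next operand (the shared merged state is already counted); |closure| = 5 + (1−1) = 5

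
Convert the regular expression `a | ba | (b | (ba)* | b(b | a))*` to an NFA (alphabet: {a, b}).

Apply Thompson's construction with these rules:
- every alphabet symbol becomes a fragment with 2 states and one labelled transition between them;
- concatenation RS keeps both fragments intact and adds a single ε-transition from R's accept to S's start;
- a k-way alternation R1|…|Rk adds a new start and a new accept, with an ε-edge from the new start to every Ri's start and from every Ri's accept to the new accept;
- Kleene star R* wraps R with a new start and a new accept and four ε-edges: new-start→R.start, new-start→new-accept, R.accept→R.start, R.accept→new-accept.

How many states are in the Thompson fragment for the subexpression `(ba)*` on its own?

6

Fragment for `(ba)*`:
Each of the 2 symbol leaves contributes a 2-state fragment.
  ba : 4 states
  (ba)* : 6 states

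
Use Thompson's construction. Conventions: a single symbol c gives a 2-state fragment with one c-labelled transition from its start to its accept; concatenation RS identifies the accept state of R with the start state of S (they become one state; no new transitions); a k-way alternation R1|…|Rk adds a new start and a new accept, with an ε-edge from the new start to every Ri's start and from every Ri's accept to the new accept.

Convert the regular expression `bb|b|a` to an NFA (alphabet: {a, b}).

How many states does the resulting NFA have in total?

Recursing over subexpressions:
Each of the 4 symbol leaves contributes a 2-state fragment.
  bb — 3 states
  bb|b|a — 9 states

9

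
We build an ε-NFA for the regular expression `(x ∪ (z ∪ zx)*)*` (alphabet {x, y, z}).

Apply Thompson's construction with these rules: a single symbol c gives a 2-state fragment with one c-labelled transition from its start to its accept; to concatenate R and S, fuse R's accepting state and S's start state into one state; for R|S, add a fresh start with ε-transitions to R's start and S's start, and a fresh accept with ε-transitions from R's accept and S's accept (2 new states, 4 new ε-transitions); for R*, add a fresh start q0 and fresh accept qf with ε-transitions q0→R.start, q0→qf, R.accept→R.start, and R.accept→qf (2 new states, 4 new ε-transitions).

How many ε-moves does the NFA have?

Per subexpression:
Each of the 4 symbol leaves contributes 0 ε-transitions.
  zx : 0 ε-transitions
  z ∪ zx : 4 ε-transitions
  (z ∪ zx)* : 8 ε-transitions
  x ∪ (z ∪ zx)* : 12 ε-transitions
  (x ∪ (z ∪ zx)*)* : 16 ε-transitions

16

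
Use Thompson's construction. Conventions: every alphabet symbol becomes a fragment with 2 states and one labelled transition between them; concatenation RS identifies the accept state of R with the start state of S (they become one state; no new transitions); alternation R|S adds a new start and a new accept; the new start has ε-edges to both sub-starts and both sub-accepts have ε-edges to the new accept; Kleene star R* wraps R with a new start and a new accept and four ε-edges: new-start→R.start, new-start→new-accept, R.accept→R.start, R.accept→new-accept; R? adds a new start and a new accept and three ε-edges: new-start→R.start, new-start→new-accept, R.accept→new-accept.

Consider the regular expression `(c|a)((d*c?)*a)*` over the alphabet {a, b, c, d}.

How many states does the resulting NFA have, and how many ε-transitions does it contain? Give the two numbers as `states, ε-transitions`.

17, 19

By structural recursion:
Each of the 5 symbol leaves contributes 2 states and 0 ε-transitions.
  c|a : 6 states, 4 ε-transitions
  d* : 4 states, 4 ε-transitions
  c? : 4 states, 3 ε-transitions
  d*c? : 7 states, 7 ε-transitions
  (d*c?)* : 9 states, 11 ε-transitions
  (d*c?)*a : 10 states, 11 ε-transitions
  ((d*c?)*a)* : 12 states, 15 ε-transitions
  (c|a)((d*c?)*a)* : 17 states, 19 ε-transitions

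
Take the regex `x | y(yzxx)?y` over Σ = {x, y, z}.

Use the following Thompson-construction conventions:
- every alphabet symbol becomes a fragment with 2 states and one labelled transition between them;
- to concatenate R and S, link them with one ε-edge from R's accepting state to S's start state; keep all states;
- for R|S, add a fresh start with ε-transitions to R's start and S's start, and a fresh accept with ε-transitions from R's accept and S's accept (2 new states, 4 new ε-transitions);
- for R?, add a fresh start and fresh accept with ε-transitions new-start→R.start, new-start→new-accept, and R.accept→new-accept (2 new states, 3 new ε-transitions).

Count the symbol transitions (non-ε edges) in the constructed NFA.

7

Recursing over subexpressions:
Each of the 7 symbol leaves contributes exactly 1 symbol transition.
  yzxx — 4 symbol transitions
  (yzxx)? — 4 symbol transitions
  y(yzxx)?y — 6 symbol transitions
  x | y(yzxx)?y — 7 symbol transitions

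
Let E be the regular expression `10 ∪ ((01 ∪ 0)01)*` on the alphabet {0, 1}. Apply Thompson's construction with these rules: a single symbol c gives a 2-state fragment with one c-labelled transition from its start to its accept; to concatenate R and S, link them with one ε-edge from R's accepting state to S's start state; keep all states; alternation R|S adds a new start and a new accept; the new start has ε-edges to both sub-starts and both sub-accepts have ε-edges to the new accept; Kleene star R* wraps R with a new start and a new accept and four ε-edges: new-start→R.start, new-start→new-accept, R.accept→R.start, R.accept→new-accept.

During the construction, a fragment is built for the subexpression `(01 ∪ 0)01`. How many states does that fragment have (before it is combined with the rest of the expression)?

Fragment for `(01 ∪ 0)01`:
Each of the 5 symbol leaves contributes a 2-state fragment.
  01 — 4 states
  01 ∪ 0 — 8 states
  (01 ∪ 0)01 — 12 states

12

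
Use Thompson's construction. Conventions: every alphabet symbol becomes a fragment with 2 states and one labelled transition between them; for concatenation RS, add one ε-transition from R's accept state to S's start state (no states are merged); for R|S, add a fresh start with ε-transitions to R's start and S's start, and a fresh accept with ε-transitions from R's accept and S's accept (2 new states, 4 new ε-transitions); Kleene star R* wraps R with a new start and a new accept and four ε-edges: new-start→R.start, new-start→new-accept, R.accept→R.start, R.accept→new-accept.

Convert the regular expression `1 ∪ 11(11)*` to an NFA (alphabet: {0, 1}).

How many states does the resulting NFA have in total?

Bottom-up over the parse tree:
Each of the 5 symbol leaves contributes a 2-state fragment.
  11 — 4 states
  (11)* — 6 states
  11(11)* — 10 states
  1 ∪ 11(11)* — 14 states

14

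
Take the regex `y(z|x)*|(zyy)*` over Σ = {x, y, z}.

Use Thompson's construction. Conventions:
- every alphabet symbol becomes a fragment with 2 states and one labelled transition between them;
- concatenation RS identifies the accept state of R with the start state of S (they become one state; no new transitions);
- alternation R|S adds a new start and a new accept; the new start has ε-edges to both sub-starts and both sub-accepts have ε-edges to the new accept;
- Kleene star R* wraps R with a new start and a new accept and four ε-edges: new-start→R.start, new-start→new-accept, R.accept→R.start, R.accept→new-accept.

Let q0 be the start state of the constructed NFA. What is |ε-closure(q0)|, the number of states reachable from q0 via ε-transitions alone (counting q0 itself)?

6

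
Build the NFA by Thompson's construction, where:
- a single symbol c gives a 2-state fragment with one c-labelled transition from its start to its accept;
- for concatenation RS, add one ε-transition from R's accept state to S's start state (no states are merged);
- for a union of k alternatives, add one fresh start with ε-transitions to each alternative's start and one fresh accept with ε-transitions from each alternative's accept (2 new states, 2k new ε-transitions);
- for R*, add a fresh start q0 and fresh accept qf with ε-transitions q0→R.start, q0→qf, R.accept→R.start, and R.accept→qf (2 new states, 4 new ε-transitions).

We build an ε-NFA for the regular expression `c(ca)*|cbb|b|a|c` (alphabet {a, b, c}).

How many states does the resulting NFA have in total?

22

Building bottom-up:
Each of the 9 symbol leaves contributes a 2-state fragment.
  ca → 4 states
  (ca)* → 6 states
  c(ca)* → 8 states
  cbb → 6 states
  c(ca)*|cbb|b|a|c → 22 states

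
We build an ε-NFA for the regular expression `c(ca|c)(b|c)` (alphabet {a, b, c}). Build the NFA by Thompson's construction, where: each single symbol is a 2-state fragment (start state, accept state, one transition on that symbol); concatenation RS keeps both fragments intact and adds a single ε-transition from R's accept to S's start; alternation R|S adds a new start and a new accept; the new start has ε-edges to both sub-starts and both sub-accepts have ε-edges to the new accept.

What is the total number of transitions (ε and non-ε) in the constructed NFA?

17

Building bottom-up:
Each of the 6 symbol leaves contributes 1 transition (1 symbol, 0 ε).
  ca → 3 transitions (2 symbol, 1 ε)
  ca|c → 8 transitions (3 symbol, 5 ε)
  b|c → 6 transitions (2 symbol, 4 ε)
  c(ca|c)(b|c) → 17 transitions (6 symbol, 11 ε)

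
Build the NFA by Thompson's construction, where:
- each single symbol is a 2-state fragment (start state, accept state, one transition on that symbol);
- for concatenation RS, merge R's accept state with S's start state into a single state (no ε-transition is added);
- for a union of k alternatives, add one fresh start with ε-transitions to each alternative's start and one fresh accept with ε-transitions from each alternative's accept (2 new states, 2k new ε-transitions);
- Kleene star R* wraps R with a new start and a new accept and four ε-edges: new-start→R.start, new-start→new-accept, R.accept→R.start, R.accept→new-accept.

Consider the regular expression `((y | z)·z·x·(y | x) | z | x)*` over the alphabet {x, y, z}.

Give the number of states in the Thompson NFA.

21

By structural recursion:
Each of the 8 symbol leaves contributes a 2-state fragment.
  y | z = 6 states
  y | x = 6 states
  (y | z)·z·x·(y | x) = 13 states
  (y | z)·z·x·(y | x) | z | x = 19 states
  ((y | z)·z·x·(y | x) | z | x)* = 21 states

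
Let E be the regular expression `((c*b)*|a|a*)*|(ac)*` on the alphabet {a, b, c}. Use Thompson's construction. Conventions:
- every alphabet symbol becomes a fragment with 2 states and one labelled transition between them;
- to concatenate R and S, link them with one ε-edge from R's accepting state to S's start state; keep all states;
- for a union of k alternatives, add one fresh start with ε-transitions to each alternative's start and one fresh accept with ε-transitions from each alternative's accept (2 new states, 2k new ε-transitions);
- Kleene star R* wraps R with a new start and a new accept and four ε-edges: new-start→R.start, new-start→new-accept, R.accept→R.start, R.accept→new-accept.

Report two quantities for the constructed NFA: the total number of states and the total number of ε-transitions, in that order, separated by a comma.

26, 32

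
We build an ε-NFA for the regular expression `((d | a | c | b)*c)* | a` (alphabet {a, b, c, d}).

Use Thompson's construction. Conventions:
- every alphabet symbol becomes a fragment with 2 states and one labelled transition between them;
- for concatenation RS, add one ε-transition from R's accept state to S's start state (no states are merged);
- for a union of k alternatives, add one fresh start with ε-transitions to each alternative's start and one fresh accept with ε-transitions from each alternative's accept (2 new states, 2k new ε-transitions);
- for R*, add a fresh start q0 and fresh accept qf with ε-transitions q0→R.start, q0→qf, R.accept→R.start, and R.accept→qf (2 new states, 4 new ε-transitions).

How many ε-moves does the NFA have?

Building bottom-up:
Each of the 6 symbol leaves contributes 0 ε-transitions.
  d | a | c | b = 8 ε-transitions
  (d | a | c | b)* = 12 ε-transitions
  (d | a | c | b)*c = 13 ε-transitions
  ((d | a | c | b)*c)* = 17 ε-transitions
  ((d | a | c | b)*c)* | a = 21 ε-transitions

21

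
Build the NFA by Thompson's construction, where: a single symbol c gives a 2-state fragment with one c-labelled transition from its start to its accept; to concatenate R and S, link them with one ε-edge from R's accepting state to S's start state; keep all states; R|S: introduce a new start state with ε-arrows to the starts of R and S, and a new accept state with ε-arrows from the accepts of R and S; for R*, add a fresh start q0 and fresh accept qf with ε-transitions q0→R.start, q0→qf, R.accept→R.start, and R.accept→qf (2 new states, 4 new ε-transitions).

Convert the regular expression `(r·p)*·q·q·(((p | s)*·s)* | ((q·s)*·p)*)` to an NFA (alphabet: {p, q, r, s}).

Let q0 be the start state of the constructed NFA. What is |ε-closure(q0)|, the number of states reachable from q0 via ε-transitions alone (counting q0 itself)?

4

Compute the ε-closure size of each fragment's start state recursively; a symbol fragment's start has no outgoing ε-edge, so its closure is just itself (size 1).
  r·p : same as the first factor's closure: |closure| = 1
  (r·p)* : the star's fresh start ε-reaches both the body's start and the fresh accept: |closure| = 2 + 1 = 3
  p | s : |closure| = 1 + 1 + 1 = 3 (the new accept is not ε-reachable since no branch accepts ε)
  (p | s)* : the star's fresh start ε-reaches both the body's start and the fresh accept: |closure| = 2 + 3 = 5
  (p | s)*·s : |closure| = 5 + 1 = 6 (closure spills across the concat boundary because the left factor accepts ε)
  ((p | s)*·s)* : new start has ε-edges to the inner start and to the new accept, so |closure| = 2 + 6 = 8
  q·s : |closure| equals the left operand's closure size = 1 (its accept is not ε-reachable, so the closure stops there)
  (q·s)* : new start has ε-edges to the inner start and to the new accept, so |closure| = 2 + 1 = 3
  (q·s)*·p : the left operand accepts ε, so the closure extends into the next operand (via the concat ε-link); |closure| = 3 + 1 = 4
  ((q·s)*·p)* : |closure| = 1 (new start) + 4 (body) + 1 (new accept) = 6
  ((p | s)*·s)* | ((q·s)*·p)* : new start ε-reaches every alternative's start; at least one alternative accepts ε, so the union's new accept is reached too: |closure| = 1 + 8 + 6 + 1 = 16
  (r·p)*·q·q·(((p | s)*·s)* | ((q·s)*·p)*) : the left operand accepts ε, so the closure extends into the next operand (via the concat ε-link); |closure| = 3 + 1 = 4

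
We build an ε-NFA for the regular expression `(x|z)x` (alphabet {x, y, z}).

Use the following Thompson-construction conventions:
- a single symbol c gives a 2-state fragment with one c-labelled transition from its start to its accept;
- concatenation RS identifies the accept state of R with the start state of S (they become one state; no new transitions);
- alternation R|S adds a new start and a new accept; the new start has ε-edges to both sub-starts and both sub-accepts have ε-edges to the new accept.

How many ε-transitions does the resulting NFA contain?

4

By structural recursion:
Each of the 3 symbol leaves contributes 0 ε-transitions.
  x|z → 4 ε-transitions
  (x|z)x → 4 ε-transitions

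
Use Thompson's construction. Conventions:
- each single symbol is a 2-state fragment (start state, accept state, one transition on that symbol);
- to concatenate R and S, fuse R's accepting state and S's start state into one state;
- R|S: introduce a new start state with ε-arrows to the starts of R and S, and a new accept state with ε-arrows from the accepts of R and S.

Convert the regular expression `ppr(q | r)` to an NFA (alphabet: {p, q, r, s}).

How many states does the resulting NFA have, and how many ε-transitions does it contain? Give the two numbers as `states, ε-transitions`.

9, 4

Recursing over subexpressions:
Each of the 5 symbol leaves contributes 2 states and 0 ε-transitions.
  q | r : 6 states, 4 ε-transitions
  ppr(q | r) : 9 states, 4 ε-transitions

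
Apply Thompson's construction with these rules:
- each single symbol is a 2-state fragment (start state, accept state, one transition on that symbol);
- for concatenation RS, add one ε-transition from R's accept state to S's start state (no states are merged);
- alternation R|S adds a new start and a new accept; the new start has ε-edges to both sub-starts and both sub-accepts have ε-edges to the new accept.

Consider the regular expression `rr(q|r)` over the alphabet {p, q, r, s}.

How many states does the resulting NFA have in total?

10

Recursing over subexpressions:
Each of the 4 symbol leaves contributes a 2-state fragment.
  q|r : 6 states
  rr(q|r) : 10 states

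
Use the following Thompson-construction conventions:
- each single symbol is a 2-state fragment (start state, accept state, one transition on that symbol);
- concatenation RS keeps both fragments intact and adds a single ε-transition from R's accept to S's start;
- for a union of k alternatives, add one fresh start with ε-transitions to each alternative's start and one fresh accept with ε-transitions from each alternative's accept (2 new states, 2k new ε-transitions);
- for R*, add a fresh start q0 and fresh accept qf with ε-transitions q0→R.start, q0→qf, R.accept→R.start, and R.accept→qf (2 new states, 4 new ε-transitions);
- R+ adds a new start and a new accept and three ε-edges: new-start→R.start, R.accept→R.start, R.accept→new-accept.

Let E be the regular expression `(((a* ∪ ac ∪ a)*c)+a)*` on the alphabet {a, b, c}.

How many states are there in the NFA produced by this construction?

Recursing over subexpressions:
Each of the 6 symbol leaves contributes a 2-state fragment.
  a* → 4 states
  ac → 4 states
  a* ∪ ac ∪ a → 12 states
  (a* ∪ ac ∪ a)* → 14 states
  (a* ∪ ac ∪ a)*c → 16 states
  ((a* ∪ ac ∪ a)*c)+ → 18 states
  ((a* ∪ ac ∪ a)*c)+a → 20 states
  (((a* ∪ ac ∪ a)*c)+a)* → 22 states

22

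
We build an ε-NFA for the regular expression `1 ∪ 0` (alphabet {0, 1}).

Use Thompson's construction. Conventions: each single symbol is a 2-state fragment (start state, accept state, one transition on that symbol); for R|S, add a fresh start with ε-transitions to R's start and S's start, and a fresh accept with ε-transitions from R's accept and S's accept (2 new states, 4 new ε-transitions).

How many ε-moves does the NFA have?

4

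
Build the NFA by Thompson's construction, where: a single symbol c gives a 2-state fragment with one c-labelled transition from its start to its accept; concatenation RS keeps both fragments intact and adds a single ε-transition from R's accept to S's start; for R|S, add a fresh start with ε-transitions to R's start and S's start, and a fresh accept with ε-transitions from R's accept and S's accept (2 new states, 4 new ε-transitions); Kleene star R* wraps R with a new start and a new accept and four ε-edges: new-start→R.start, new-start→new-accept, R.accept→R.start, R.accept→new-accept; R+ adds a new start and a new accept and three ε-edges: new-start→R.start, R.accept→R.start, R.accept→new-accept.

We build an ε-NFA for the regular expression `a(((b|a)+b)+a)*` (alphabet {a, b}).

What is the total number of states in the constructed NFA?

18

Per subexpression:
Each of the 5 symbol leaves contributes a 2-state fragment.
  b|a = 6 states
  (b|a)+ = 8 states
  (b|a)+b = 10 states
  ((b|a)+b)+ = 12 states
  ((b|a)+b)+a = 14 states
  (((b|a)+b)+a)* = 16 states
  a(((b|a)+b)+a)* = 18 states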